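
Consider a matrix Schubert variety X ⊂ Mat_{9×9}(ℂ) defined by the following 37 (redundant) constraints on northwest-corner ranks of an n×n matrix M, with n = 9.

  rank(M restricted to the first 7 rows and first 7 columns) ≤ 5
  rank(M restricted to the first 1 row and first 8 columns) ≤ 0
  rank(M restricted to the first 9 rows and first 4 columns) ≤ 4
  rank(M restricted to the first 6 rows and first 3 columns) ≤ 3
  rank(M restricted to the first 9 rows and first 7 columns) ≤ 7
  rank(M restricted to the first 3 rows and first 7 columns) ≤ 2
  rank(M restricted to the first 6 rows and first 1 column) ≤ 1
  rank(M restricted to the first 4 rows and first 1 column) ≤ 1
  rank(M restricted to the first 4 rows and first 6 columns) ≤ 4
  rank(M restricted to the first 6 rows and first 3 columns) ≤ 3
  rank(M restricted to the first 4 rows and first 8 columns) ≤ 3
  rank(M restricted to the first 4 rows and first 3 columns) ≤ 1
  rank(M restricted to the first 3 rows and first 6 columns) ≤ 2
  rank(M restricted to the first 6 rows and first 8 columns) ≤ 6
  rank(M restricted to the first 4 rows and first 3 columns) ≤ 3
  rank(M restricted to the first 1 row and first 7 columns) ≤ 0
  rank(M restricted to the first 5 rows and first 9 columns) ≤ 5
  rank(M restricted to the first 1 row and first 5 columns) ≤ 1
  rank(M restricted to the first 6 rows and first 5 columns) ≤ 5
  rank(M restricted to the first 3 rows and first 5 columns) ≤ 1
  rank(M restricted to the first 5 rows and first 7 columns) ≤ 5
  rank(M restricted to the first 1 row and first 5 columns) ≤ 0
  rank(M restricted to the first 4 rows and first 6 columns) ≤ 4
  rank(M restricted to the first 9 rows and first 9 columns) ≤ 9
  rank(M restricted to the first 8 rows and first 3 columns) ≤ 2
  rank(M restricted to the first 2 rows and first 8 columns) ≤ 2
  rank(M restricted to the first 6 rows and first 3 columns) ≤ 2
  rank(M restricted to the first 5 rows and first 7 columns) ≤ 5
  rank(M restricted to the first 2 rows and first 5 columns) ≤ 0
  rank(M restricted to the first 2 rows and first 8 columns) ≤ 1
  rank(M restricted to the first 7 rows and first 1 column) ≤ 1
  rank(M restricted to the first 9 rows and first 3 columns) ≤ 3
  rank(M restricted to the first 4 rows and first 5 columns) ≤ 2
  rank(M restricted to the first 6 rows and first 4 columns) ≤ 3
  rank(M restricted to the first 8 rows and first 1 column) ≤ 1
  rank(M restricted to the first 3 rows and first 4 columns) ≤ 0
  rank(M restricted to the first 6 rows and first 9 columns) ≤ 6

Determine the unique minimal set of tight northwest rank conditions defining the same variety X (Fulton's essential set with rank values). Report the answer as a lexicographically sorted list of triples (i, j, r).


Propagating the 37 rank bounds to every northwest block:

  row 1: 0  0  0  0  0  0  0  0  1
  row 2: 0  0  0  0  0  1  1  1  2
  row 3: 0  0  0  0  1  2  2  2  3
  row 4: 1  1  1  1  2  3  3  3  4
  row 5: 1  2  2  2  3  4  4  4  5
  row 6: 1  2  2  3  4  5  5  5  6
  row 7: 1  2  2  3  4  5  5  6  7
  row 8: 1  2  2  3  4  5  6  7  8
  row 9: 1  2  3  4  5  6  7  8  9

second differences of R give the permutation w = (9, 6, 5, 1, 2, 4, 8, 7, 3).

Rothe diagram D(w) (21 cells), 5 SE-corners (essential conditions):

[(1, 8, 0), (2, 5, 0), (3, 4, 0), (7, 7, 5), (8, 3, 2)]


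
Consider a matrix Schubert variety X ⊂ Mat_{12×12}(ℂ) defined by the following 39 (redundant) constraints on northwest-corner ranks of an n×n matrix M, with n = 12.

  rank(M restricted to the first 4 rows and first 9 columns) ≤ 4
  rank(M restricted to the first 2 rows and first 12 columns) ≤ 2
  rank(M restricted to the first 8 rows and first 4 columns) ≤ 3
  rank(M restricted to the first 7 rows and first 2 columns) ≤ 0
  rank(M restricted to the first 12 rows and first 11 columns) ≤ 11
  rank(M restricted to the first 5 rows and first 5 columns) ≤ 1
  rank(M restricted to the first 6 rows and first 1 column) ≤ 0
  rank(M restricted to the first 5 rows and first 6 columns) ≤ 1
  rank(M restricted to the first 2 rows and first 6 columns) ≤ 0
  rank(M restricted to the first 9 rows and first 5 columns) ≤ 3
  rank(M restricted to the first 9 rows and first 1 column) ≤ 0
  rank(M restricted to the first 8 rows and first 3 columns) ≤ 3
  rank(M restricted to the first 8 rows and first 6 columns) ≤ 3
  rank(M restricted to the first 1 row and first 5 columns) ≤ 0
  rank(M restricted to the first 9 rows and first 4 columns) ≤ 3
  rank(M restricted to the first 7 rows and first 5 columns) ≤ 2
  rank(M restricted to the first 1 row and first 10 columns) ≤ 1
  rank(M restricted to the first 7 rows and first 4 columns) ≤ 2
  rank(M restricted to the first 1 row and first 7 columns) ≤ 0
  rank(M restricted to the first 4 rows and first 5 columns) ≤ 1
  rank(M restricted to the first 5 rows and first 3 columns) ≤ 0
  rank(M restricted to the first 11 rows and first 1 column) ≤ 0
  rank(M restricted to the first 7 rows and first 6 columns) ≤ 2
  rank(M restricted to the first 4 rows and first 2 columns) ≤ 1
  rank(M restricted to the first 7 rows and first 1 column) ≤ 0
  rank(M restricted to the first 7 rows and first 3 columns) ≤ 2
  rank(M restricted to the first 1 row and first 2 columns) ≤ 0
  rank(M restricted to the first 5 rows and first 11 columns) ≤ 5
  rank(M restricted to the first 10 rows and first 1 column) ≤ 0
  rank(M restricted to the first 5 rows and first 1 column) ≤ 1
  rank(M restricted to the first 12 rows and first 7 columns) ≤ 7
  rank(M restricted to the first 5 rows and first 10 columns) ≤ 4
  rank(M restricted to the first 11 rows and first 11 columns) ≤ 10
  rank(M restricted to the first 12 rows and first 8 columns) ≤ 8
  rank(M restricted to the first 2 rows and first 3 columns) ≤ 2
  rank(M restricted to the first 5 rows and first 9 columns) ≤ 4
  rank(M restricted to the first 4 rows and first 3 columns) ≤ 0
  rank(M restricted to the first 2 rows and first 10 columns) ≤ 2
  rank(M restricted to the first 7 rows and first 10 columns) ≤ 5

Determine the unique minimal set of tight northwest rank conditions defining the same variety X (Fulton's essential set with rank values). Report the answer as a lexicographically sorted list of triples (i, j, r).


Recovering R(i,j) via the rank-extension bound from the 39 conditions:

  0  0  0  0  0  0  0  1  1  1  1  1
  0  0  0  0  0  0  1  2  2  2  2  2
  0  0  0  1  1  1  2  3  3  3  3  3
  0  0  0  1  1  1  2  3  4  4  4  4
  0  0  0  1  1  1  2  3  4  4  5  5
  0  0  1  2  2  2  3  4  5  5  6  6
  0  0  1  2  2  2  3  4  5  5  6  7
  0  1  2  3  3  3  4  5  6  6  7  8
  0  1  2  3  3  4  5  6  7  7  8  9
  0  1  2  3  4  5  6  7  8  8  9  10
  0  1  2  3  4  5  6  7  8  9  10  11
  1  2  3  4  5  6  7  8  9  10  11  12

reading off 1-entries of Δ²R: w = (8, 7, 4, 9, 11, 3, 12, 2, 6, 5, 10, 1).

|D(w)|=39, |Ess(w)|=10:

[(1, 7, 0), (2, 6, 0), (5, 3, 0), (5, 6, 1), (5, 10, 4), (7, 2, 0), (7, 6, 2), (7, 10, 5), (9, 5, 3), (11, 1, 0)]


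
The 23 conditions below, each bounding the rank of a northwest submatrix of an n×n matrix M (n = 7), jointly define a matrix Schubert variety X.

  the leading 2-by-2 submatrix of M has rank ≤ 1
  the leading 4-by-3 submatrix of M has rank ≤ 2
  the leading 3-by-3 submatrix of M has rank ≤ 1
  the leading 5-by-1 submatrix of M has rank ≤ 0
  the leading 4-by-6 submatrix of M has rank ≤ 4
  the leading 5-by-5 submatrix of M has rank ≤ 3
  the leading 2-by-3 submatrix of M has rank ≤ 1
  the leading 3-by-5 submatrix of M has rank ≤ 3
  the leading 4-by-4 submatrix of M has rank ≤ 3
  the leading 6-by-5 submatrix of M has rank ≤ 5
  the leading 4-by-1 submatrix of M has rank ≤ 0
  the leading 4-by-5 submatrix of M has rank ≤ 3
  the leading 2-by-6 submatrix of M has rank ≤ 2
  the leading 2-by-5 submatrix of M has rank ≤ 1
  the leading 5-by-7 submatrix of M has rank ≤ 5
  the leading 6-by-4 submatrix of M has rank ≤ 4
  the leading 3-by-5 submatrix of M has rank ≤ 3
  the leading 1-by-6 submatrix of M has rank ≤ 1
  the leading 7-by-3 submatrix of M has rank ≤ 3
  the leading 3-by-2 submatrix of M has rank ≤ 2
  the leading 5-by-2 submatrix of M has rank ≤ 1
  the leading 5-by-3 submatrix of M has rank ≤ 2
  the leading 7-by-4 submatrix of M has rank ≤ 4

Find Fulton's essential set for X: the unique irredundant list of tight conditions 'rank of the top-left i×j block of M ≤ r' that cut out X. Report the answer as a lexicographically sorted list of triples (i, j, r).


Rank table r_w(7×7) implied by the 23 constraints:

  row 1: 0, 1, 1, 1, 1, 1, 1
  row 2: 0, 1, 1, 1, 1, 2, 2
  row 3: 0, 1, 1, 2, 2, 3, 3
  row 4: 0, 1, 2, 3, 3, 4, 4
  row 5: 0, 1, 2, 3, 3, 4, 5
  row 6: 1, 2, 3, 4, 4, 5, 6
  row 7: 1, 2, 3, 4, 5, 6, 7

second differences of R give the permutation w = (2, 6, 4, 3, 7, 1, 5).

4 SE-corners of the 10-cell Rothe diagram give Ess(w):

[(2, 5, 1), (3, 3, 1), (5, 1, 0), (5, 5, 3)]


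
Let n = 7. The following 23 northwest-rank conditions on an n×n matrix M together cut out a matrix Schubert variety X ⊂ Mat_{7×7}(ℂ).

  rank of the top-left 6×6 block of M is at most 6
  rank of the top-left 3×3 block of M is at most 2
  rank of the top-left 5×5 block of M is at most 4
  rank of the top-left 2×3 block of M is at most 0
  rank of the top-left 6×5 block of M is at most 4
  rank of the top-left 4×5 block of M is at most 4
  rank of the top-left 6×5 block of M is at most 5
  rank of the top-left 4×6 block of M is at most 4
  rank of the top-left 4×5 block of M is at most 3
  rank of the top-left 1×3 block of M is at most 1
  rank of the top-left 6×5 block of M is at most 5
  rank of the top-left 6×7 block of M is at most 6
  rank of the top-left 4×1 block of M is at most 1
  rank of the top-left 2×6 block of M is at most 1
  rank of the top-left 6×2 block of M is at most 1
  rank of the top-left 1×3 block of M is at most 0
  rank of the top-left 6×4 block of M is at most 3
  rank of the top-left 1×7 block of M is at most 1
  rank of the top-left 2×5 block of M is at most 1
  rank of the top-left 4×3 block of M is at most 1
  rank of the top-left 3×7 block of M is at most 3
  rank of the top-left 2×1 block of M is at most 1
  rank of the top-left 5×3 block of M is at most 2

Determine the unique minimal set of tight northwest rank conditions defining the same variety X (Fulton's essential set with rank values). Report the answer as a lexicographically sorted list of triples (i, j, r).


Propagating the 23 rank bounds to every northwest block:

  R[1]: 0 | 0 | 0 | 1 | 1 | 1 | 1
  R[2]: 0 | 0 | 0 | 1 | 1 | 1 | 2
  R[3]: 1 | 1 | 1 | 2 | 2 | 2 | 3
  R[4]: 1 | 1 | 1 | 2 | 3 | 3 | 4
  R[5]: 1 | 1 | 2 | 3 | 4 | 4 | 5
  R[6]: 1 | 1 | 2 | 3 | 4 | 5 | 6
  R[7]: 1 | 2 | 3 | 4 | 5 | 6 | 7

giving w = (4, 7, 1, 5, 3, 6, 2) via Δ²R.

Fulton essential set (4 of the 12 Rothe cells):

[(2, 3, 0), (2, 6, 1), (4, 3, 1), (6, 2, 1)]


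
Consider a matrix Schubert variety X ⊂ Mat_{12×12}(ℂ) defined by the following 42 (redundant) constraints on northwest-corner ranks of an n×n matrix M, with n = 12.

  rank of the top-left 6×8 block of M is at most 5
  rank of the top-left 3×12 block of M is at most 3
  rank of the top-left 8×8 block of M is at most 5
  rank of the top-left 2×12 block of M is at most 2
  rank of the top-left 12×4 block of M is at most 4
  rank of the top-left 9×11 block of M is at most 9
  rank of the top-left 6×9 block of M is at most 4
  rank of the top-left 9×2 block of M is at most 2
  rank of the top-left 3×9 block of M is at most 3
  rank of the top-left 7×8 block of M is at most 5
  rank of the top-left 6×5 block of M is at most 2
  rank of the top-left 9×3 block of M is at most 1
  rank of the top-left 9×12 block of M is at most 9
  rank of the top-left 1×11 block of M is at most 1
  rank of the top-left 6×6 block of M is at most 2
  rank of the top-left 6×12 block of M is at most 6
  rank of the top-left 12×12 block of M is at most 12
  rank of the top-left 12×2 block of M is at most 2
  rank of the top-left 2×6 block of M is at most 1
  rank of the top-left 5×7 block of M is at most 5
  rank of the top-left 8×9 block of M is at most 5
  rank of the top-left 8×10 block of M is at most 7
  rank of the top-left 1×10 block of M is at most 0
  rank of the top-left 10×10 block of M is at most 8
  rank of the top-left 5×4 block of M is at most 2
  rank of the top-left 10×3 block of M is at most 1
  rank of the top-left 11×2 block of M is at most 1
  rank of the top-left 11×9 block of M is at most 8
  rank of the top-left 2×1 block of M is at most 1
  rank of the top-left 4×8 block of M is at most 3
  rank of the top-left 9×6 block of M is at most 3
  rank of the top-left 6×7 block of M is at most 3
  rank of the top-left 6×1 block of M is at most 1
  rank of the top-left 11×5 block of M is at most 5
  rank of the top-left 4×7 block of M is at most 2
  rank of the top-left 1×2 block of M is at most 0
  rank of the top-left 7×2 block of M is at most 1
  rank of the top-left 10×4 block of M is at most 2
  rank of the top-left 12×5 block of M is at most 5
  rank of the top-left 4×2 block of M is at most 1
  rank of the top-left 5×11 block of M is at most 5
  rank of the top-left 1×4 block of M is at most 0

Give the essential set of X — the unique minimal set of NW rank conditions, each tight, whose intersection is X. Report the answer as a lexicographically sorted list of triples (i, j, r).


Recovering R(i,j) via the rank-extension bound from the 42 conditions:

  i=1: 0  0  0  0  0  0  0  0  0  0  1  1
  i=2: 1  1  1  1  1  1  1  1  1  1  2  2
  i=3: 1  1  1  2  2  2  2  2  2  2  3  3
  i=4: 1  1  1  2  2  2  2  3  3  3  4  4
  i=5: 1  1  1  2  2  2  3  4  4  4  5  5
  i=6: 1  1  1  2  2  2  3  4  4  5  6  6
  i=7: 1  1  1  2  3  3  4  5  5  6  7  7
  i=8: 1  1  1  2  3  3  4  5  5  6  7  8
  i=9: 1  1  1  2  3  3  4  5  6  7  8  9
  i=10: 1  1  1  2  3  4  5  6  7  8  9  10
  i=11: 1  1  2  3  4  5  6  7  8  9  10  11
  i=12: 1  2  3  4  5  6  7  8  9  10  11  12

so w = (11, 1, 4, 8, 7, 10, 5, 12, 9, 6, 3, 2).

Fulton essential set (8 of the 38 Rothe cells):

[(1, 10, 0), (4, 7, 2), (6, 6, 2), (6, 9, 4), (8, 9, 5), (9, 6, 3), (10, 3, 1), (11, 2, 1)]


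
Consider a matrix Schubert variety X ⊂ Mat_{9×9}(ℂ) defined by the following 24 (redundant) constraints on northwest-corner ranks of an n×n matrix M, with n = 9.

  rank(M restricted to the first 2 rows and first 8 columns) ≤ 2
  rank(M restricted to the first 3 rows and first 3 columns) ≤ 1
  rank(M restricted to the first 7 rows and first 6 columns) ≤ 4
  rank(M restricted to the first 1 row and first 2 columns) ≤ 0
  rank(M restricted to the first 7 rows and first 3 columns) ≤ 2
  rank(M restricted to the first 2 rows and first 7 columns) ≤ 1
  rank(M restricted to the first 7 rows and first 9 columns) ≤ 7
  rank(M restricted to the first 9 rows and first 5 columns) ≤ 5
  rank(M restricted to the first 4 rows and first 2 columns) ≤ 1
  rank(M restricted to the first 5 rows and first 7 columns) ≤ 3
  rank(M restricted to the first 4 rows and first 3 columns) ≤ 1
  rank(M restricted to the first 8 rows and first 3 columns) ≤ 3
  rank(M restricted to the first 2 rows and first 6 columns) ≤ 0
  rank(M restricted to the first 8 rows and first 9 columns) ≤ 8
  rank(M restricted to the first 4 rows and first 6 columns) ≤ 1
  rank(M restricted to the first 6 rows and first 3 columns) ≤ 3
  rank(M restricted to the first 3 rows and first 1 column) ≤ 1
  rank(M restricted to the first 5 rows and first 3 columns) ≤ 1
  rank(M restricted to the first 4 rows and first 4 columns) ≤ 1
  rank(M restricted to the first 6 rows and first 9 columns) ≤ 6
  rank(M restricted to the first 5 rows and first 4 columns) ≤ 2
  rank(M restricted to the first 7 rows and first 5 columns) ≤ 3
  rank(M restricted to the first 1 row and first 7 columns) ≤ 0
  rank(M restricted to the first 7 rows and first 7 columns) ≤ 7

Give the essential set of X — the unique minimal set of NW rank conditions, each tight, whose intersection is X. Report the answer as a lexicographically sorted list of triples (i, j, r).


Propagating the 24 rank bounds to every northwest block:

  row 1: 0 0 0 0 0 0 0 1 1
  row 2: 0 0 0 0 0 0 1 2 2
  row 3: 1 1 1 1 1 1 2 3 3
  row 4: 1 1 1 1 1 1 2 3 4
  row 5: 1 1 1 2 2 2 3 4 5
  row 6: 1 2 2 3 3 3 4 5 6
  row 7: 1 2 2 3 3 4 5 6 7
  row 8: 1 2 3 4 4 5 6 7 8
  row 9: 1 2 3 4 5 6 7 8 9

giving w = (8, 7, 1, 9, 4, 2, 6, 3, 5) via Δ²R.

6 SE-corners of the 22-cell Rothe diagram give Ess(w):

[(1, 7, 0), (2, 6, 0), (4, 6, 1), (5, 3, 1), (7, 3, 2), (7, 5, 3)]


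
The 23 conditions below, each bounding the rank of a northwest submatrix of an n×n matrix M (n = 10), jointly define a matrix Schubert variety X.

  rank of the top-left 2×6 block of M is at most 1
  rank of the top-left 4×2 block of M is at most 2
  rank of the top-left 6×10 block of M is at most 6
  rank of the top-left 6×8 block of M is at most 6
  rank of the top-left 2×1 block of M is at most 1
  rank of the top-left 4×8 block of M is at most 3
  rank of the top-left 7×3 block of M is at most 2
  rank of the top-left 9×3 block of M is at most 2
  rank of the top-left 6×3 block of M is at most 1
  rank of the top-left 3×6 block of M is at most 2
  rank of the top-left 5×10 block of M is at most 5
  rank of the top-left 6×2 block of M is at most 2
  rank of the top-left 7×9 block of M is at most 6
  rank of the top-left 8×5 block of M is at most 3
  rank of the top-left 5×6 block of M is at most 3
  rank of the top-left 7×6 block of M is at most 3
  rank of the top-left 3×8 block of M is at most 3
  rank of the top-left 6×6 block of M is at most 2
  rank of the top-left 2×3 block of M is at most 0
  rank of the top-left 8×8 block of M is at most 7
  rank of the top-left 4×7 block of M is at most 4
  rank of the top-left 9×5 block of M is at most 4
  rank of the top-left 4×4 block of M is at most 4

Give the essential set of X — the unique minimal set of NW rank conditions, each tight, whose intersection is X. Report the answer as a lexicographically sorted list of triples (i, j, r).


The tightest implied rank at each (i,j), from the 23 conditions:

  i=1: 0 0 0 1 1 1 1 1 1 1
  i=2: 0 0 0 1 1 1 2 2 2 2
  i=3: 1 1 1 2 2 2 3 3 3 3
  i=4: 1 1 1 2 2 2 3 3 4 4
  i=5: 1 1 1 2 2 2 3 4 5 5
  i=6: 1 1 1 2 2 2 3 4 5 6
  i=7: 1 2 2 3 3 3 4 5 6 7
  i=8: 1 2 2 3 3 4 5 6 7 8
  i=9: 1 2 2 3 4 5 6 7 8 9
  i=10: 1 2 3 4 5 6 7 8 9 10

hence w(1..10) = (4, 7, 1, 9, 8, 10, 2, 6, 5, 3).

|D(w)|=24, |Ess(w)|=7:

[(2, 3, 0), (2, 6, 1), (4, 8, 3), (6, 3, 1), (6, 6, 2), (8, 5, 3), (9, 3, 2)]


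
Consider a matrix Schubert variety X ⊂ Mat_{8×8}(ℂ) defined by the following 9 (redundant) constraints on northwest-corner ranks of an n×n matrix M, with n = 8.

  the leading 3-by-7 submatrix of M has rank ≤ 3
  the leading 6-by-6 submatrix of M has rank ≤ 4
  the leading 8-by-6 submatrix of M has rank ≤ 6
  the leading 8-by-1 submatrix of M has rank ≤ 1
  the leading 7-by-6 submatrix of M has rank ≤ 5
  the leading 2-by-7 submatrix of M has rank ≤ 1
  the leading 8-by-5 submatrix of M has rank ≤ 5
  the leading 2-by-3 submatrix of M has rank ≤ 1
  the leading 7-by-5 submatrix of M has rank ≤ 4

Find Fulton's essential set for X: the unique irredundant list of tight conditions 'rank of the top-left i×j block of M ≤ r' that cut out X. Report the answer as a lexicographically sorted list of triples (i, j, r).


Rank table r_w(8×8) implied by the 9 constraints:

  1  1  1  1  1  1  1  1
  1  1  1  1  1  1  1  2
  1  2  2  2  2  2  2  3
  1  2  3  3  3  3  3  4
  1  2  3  4  4  4  4  5
  1  2  3  4  4  4  5  6
  1  2  3  4  4  5  6  7
  1  2  3  4  5  6  7  8

so w = (1, 8, 2, 3, 4, 7, 6, 5).

Fulton essential set (3 of the 9 Rothe cells):

[(2, 7, 1), (6, 6, 4), (7, 5, 4)]


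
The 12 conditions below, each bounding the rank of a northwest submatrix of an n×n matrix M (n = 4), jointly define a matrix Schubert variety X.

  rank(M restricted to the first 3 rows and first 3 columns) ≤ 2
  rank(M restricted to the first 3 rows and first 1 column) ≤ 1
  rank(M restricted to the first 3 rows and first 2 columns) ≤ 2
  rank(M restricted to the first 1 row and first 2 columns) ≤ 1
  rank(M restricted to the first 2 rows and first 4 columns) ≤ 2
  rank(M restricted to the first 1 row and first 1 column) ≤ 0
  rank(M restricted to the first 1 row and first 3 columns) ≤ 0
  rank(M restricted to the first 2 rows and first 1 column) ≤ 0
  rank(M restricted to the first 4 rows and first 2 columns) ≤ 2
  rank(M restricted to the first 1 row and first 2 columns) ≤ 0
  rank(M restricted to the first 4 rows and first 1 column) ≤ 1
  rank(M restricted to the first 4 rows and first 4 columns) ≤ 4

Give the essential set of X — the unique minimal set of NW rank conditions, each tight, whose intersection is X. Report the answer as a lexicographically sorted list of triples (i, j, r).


Computing R[i][j] = min implied NW-rank bound (n=4, 12 conditions):

  0, 0, 0, 1
  0, 1, 1, 2
  1, 2, 2, 3
  1, 2, 3, 4

so w = (4, 2, 1, 3).

2 SE-corners of the 4-cell Rothe diagram give Ess(w):

[(1, 3, 0), (2, 1, 0)]


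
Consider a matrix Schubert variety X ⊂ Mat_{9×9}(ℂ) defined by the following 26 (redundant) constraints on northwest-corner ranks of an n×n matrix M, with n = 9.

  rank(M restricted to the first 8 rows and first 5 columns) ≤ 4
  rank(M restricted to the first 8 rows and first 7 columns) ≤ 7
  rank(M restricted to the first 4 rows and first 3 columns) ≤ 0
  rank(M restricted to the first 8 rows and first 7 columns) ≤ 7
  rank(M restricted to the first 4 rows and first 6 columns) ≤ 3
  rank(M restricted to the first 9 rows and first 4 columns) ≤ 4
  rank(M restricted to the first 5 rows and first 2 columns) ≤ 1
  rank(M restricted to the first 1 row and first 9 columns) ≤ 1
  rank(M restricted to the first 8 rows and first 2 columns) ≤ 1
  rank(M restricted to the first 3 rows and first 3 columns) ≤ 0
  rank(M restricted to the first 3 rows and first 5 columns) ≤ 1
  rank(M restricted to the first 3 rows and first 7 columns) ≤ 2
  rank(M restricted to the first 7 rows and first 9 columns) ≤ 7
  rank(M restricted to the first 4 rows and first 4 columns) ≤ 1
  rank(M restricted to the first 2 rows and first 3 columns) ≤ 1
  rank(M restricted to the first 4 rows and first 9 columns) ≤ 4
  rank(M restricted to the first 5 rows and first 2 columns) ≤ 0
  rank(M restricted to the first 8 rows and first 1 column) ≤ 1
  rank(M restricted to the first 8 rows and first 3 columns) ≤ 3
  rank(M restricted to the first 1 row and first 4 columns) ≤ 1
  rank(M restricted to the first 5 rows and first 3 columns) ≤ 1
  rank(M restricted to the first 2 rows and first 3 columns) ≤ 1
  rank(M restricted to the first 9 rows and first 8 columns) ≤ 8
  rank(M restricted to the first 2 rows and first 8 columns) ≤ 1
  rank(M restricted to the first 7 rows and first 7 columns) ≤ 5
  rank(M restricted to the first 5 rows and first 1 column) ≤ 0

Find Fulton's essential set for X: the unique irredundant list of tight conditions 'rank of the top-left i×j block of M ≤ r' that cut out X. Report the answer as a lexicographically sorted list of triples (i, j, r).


Reconstructing r_w from the 26 given conditions:

  i=1: 0  0  0  1  1  1  1  1  1
  i=2: 0  0  0  1  1  1  1  1  2
  i=3: 0  0  0  1  1  2  2  2  3
  i=4: 0  0  0  1  2  3  3  3  4
  i=5: 0  0  1  2  3  4  4  4  5
  i=6: 1  1  2  3  4  5  5  5  6
  i=7: 1  1  2  3  4  5  5  6  7
  i=8: 1  1  2  3  4  5  6  7  8
  i=9: 1  2  3  4  5  6  7  8  9

second differences of R give the permutation w = (4, 9, 6, 5, 3, 1, 8, 7, 2).

6 SE-corners of the 22-cell Rothe diagram give Ess(w):

[(2, 8, 1), (3, 5, 1), (4, 3, 0), (5, 2, 0), (7, 7, 5), (8, 2, 1)]


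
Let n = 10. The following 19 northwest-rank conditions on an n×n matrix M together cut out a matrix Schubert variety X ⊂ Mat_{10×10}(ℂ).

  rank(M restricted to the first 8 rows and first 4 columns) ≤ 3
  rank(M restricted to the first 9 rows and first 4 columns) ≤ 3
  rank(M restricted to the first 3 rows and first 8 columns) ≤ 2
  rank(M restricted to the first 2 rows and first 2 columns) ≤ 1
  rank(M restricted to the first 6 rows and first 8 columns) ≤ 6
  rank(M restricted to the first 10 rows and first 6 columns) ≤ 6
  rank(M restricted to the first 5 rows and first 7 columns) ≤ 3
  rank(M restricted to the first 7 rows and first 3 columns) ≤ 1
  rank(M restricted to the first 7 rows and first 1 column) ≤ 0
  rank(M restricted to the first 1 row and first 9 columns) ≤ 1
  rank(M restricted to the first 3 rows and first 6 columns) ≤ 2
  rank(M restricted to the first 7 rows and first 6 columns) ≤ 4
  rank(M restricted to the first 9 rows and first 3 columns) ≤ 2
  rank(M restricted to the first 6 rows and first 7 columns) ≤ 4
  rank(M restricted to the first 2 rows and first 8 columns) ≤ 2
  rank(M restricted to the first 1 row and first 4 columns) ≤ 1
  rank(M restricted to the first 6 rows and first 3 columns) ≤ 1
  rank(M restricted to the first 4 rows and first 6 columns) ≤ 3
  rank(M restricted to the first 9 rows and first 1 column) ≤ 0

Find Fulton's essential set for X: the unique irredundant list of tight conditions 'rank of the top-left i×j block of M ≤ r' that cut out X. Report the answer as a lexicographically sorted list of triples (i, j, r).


Propagating the 19 rank bounds to every northwest block:

  0 1 1 1 1 1 1 1 1 1
  0 1 1 2 2 2 2 2 2 2
  0 1 1 2 2 2 2 2 3 3
  0 1 1 2 3 3 3 3 4 4
  0 1 1 2 3 3 3 4 5 5
  0 1 1 2 3 4 4 5 6 6
  0 1 1 2 3 4 5 6 7 7
  0 1 2 3 4 5 6 7 8 8
  0 1 2 3 4 5 6 7 8 9
  1 2 3 4 5 6 7 8 9 10

giving w = (2, 4, 9, 5, 8, 6, 7, 3, 10, 1) via Δ²R.

ℓ(w)=21; the 4 essential cells (i,j,r):

[(3, 8, 2), (5, 7, 3), (7, 3, 1), (9, 1, 0)]


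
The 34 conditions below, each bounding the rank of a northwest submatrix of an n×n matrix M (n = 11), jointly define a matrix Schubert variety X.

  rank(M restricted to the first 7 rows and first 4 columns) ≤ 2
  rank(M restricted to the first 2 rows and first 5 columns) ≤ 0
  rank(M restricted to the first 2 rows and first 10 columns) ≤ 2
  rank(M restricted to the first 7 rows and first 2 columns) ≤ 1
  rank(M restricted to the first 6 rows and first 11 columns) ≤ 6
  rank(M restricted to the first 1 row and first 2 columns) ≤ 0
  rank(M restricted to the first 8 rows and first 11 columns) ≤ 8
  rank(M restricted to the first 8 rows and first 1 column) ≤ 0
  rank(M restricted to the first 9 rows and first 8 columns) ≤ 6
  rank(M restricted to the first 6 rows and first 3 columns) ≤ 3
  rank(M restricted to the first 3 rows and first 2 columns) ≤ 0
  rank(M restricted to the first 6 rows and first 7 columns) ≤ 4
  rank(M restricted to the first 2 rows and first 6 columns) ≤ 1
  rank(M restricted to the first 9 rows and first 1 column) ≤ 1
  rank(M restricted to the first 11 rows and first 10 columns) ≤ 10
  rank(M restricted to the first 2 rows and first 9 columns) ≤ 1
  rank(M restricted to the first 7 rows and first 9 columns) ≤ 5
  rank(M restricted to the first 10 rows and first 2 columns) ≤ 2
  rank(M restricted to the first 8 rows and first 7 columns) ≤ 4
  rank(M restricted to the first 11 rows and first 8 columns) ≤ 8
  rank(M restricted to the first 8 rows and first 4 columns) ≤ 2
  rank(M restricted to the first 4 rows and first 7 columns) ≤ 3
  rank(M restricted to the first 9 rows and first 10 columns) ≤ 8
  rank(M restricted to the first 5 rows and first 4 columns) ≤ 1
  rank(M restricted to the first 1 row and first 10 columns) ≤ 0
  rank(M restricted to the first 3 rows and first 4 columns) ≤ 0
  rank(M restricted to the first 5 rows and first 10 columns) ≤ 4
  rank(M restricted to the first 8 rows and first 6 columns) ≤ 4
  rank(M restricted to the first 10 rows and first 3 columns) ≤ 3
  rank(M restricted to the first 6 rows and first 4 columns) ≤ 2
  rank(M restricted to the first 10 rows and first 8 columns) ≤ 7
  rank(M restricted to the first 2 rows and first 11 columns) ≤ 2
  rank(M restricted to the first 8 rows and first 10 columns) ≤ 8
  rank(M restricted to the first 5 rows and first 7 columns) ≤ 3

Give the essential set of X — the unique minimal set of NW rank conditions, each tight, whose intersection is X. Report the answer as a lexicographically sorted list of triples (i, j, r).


Propagating the 34 rank bounds to every northwest block:

  0 0 0 0 0 0 0 0 0 0 1
  0 0 0 0 0 1 1 1 1 1 2
  0 0 0 0 1 2 2 2 2 2 3
  0 1 1 1 2 3 3 3 3 3 4
  0 1 1 1 2 3 3 4 4 4 5
  0 1 2 2 3 4 4 5 5 5 6
  0 1 2 2 3 4 4 5 5 6 7
  0 1 2 2 3 4 4 5 6 7 8
  1 2 3 3 4 5 5 6 7 8 9
  1 2 3 4 5 6 6 7 8 9 10
  1 2 3 4 5 6 7 8 9 10 11

giving w = (11, 6, 5, 2, 8, 3, 10, 9, 1, 4, 7) via Δ²R.

|D(w)|=32, |Ess(w)|=9:

[(1, 10, 0), (2, 5, 0), (3, 4, 0), (5, 4, 1), (5, 7, 3), (7, 9, 5), (8, 1, 0), (8, 4, 2), (8, 7, 4)]


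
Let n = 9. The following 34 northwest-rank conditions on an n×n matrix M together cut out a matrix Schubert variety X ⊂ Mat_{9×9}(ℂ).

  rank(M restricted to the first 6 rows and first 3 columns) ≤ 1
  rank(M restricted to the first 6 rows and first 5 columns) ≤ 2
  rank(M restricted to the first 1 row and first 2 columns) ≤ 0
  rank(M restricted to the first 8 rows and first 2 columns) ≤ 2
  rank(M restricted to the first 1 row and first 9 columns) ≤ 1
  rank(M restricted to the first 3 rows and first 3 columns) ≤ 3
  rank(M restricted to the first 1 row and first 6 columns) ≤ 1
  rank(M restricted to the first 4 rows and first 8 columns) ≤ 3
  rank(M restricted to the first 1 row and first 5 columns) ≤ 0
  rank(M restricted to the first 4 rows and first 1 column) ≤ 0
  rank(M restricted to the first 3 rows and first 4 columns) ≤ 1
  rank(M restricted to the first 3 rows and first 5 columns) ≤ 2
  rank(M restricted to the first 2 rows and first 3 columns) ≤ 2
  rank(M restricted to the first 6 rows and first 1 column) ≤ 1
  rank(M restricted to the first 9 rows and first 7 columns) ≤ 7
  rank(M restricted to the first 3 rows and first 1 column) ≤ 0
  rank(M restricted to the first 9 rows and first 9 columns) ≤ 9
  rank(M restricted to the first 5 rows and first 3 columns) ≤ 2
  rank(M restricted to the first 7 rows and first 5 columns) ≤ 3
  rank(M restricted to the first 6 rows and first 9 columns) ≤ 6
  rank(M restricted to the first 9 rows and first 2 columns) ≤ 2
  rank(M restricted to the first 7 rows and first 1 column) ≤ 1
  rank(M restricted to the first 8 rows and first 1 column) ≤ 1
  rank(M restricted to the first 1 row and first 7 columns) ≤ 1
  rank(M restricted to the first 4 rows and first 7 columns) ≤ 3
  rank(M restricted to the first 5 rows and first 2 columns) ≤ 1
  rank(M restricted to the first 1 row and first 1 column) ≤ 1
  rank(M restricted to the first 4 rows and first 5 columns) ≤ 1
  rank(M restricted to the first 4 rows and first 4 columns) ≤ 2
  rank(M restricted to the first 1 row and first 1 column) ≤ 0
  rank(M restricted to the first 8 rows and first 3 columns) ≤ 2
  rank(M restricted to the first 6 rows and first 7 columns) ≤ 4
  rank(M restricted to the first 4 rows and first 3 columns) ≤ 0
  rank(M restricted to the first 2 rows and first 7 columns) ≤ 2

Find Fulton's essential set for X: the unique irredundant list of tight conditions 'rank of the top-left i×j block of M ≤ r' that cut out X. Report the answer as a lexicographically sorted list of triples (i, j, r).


Propagating the 34 rank bounds to every northwest block:

  i=1: 0 0 0 0 0 1 1 1 1
  i=2: 0 0 0 1 1 2 2 2 2
  i=3: 0 0 0 1 1 2 3 3 3
  i=4: 0 0 0 1 1 2 3 3 4
  i=5: 1 1 1 2 2 3 4 4 5
  i=6: 1 1 1 2 2 3 4 5 6
  i=7: 1 2 2 3 3 4 5 6 7
  i=8: 1 2 2 3 4 5 6 7 8
  i=9: 1 2 3 4 5 6 7 8 9

giving w = (6, 4, 7, 9, 1, 8, 2, 5, 3) via Δ²R.

|D(w)|=21, |Ess(w)|=7:

[(1, 5, 0), (4, 3, 0), (4, 5, 1), (4, 8, 3), (6, 3, 1), (6, 5, 2), (8, 3, 2)]


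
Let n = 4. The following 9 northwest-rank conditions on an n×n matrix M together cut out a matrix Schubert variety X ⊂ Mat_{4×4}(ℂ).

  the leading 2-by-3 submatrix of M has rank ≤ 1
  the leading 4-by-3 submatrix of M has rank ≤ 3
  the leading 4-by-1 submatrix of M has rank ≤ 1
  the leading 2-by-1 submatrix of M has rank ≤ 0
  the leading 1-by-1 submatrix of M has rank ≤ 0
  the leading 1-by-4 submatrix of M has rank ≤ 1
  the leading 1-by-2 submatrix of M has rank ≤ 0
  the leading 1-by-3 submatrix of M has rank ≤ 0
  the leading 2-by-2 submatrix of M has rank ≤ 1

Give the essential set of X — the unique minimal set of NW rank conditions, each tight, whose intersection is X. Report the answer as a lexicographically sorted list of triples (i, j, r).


Reconstructing r_w from the 9 given conditions:

  R[1]: 0, 0, 0, 1
  R[2]: 0, 1, 1, 2
  R[3]: 1, 2, 2, 3
  R[4]: 1, 2, 3, 4

giving w = (4, 2, 1, 3) via Δ²R.

D(w) has 4 cells with 2 SE-corners; essential set:

[(1, 3, 0), (2, 1, 0)]


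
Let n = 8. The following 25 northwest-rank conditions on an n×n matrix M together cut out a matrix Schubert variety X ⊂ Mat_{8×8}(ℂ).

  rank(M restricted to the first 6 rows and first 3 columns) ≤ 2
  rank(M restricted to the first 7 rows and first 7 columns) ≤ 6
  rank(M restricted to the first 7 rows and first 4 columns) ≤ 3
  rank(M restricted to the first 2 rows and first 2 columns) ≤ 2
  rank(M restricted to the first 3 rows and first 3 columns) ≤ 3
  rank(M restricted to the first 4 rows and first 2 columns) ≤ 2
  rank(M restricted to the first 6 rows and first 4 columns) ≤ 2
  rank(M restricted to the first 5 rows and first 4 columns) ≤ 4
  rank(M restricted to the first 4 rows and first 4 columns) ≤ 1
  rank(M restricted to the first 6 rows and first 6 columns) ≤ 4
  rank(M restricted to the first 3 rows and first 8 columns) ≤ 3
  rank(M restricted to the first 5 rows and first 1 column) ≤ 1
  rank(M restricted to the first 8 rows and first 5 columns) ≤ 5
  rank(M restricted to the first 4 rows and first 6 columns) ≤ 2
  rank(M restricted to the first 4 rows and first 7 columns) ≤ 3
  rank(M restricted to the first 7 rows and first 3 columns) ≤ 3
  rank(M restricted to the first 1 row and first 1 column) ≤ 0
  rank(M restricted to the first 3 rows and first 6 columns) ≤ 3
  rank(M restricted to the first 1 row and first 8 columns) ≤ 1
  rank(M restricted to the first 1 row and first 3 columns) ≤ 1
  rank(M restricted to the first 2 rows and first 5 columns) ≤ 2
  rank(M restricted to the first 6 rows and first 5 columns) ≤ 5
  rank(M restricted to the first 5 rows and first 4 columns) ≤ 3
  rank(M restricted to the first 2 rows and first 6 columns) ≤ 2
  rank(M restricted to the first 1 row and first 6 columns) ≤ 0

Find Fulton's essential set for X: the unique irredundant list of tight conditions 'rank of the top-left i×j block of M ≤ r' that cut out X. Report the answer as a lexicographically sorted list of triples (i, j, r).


The tightest implied rank at each (i,j), from the 25 conditions:

  i=1: 0 0 0 0 0 0 1 1
  i=2: 1 1 1 1 1 1 2 2
  i=3: 1 1 1 1 2 2 3 3
  i=4: 1 1 1 1 2 2 3 4
  i=5: 1 2 2 2 3 3 4 5
  i=6: 1 2 2 2 3 4 5 6
  i=7: 1 2 3 3 4 5 6 7
  i=8: 1 2 3 4 5 6 7 8

second differences of R give the permutation w = (7, 1, 5, 8, 2, 6, 3, 4).

D(w) has 15 cells with 4 SE-corners; essential set:

[(1, 6, 0), (4, 4, 1), (4, 6, 2), (6, 4, 2)]


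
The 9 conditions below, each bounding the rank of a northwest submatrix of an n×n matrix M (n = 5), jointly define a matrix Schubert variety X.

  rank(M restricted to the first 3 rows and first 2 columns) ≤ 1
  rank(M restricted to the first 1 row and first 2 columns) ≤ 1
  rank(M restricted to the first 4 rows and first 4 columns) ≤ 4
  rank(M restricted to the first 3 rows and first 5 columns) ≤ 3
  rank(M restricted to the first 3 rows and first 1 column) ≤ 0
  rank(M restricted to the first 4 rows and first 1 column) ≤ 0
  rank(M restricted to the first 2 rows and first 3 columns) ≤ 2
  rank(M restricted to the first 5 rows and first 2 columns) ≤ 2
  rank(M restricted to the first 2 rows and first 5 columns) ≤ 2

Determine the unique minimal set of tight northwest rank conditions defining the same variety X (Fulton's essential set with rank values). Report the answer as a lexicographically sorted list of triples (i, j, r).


Reconstructing r_w from the 9 given conditions:

  0 | 1 | 1 | 1 | 1
  0 | 1 | 2 | 2 | 2
  0 | 1 | 2 | 3 | 3
  0 | 1 | 2 | 3 | 4
  1 | 2 | 3 | 4 | 5

second differences of R give the permutation w = (2, 3, 4, 5, 1).

Fulton essential set (1 of the 4 Rothe cells):

[(4, 1, 0)]


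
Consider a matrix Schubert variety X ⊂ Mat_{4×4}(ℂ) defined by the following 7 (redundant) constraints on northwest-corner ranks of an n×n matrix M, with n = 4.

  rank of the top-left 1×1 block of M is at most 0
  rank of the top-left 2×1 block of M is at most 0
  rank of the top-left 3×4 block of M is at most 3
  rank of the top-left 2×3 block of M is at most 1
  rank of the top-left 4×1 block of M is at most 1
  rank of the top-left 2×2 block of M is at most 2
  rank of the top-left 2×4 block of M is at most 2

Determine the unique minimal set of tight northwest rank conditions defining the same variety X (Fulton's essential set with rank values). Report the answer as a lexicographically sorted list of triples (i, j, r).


Computing R[i][j] = min implied NW-rank bound (n=4, 7 conditions):

  i=1: 0  1  1  1
  i=2: 0  1  1  2
  i=3: 1  2  2  3
  i=4: 1  2  3  4

reading off 1-entries of Δ²R: w = (2, 4, 1, 3).

|D(w)|=3, |Ess(w)|=2:

[(2, 1, 0), (2, 3, 1)]


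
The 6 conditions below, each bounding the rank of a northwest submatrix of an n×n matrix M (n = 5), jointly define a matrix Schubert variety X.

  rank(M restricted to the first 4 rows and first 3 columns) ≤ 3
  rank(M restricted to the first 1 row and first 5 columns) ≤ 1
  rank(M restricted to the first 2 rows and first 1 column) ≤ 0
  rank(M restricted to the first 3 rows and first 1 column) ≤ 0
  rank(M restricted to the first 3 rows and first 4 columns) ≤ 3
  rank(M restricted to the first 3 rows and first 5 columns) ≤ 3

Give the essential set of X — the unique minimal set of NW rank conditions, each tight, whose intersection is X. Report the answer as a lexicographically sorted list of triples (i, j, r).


The tightest implied rank at each (i,j), from the 6 conditions:

  row 1: 0 | 1 | 1 | 1 | 1
  row 2: 0 | 1 | 2 | 2 | 2
  row 3: 0 | 1 | 2 | 3 | 3
  row 4: 1 | 2 | 3 | 4 | 4
  row 5: 1 | 2 | 3 | 4 | 5

hence w(1..5) = (2, 3, 4, 1, 5).

ℓ(w)=3; the 1 essential cell (i,j,r):

[(3, 1, 0)]


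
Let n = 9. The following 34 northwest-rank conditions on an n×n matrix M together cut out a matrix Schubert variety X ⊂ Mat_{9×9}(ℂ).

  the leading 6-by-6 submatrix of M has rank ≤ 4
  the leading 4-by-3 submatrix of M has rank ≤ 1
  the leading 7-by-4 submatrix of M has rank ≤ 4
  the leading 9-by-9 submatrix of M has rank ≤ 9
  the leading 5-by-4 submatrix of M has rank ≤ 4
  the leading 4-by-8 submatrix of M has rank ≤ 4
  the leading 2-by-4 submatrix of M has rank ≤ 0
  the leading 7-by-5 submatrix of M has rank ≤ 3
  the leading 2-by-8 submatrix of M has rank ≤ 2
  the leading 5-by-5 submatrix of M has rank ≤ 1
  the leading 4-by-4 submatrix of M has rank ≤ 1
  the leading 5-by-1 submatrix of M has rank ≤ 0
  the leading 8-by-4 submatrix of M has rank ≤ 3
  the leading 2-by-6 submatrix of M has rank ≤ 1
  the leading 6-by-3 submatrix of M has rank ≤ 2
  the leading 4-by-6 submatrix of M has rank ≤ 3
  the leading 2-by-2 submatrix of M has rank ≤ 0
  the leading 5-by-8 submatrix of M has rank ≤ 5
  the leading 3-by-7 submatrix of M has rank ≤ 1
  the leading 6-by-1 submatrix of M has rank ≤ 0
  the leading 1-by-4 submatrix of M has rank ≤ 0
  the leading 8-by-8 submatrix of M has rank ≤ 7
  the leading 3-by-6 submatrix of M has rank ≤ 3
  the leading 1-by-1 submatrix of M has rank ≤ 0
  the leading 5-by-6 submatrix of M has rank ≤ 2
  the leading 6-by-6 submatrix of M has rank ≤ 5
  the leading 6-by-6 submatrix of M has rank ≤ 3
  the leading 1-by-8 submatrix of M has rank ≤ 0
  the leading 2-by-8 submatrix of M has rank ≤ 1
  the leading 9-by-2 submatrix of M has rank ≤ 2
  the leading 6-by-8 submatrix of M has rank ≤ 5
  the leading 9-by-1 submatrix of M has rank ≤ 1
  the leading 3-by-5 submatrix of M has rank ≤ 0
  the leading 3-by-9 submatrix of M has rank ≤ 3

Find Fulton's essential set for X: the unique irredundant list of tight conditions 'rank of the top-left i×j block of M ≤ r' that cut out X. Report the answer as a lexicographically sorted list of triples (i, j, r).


Rank table r_w(9×9) implied by the 34 constraints:

  0 0 0 0 0 0 0 0 1
  0 0 0 0 0 1 1 1 2
  0 0 0 0 0 1 1 2 3
  0 1 1 1 1 2 2 3 4
  0 1 1 1 1 2 3 4 5
  0 1 2 2 2 3 4 5 6
  1 2 3 3 3 4 5 6 7
  1 2 3 3 4 5 6 7 8
  1 2 3 4 5 6 7 8 9

giving w = (9, 6, 8, 2, 7, 3, 1, 5, 4) via Δ²R.

|D(w)|=26, |Ess(w)|=6:

[(1, 8, 0), (3, 5, 0), (3, 7, 1), (5, 5, 1), (6, 1, 0), (8, 4, 3)]
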